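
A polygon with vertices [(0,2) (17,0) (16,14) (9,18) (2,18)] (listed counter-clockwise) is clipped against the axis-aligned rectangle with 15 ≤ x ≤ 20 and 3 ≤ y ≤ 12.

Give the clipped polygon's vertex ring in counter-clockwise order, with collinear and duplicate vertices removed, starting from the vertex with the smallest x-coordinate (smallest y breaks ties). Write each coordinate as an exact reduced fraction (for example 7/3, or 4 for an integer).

1. After x ≥ 15: [(15,4/17) (17,0) (16,14) (15,102/7)]
2. After x ≤ 20: [(15,4/17) (17,0) (16,14) (15,102/7)]
3. After y ≥ 3: [(15,3) (235/14,3) (16,14) (15,102/7)]
4. After y ≤ 12: [(15,12) (15,3) (235/14,3) (113/7,12)]
5. Canonical ring: [(15,3) (235/14,3) (113/7,12) (15,12)]

Clipped polygon: [(15,3) (235/14,3) (113/7,12) (15,12)]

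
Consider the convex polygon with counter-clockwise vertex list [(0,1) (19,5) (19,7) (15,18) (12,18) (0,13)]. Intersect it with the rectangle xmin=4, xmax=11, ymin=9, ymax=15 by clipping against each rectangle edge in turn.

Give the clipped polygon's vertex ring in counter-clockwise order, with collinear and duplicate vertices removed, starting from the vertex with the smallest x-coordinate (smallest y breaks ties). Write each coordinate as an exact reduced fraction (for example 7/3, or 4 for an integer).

1. After x ≥ 4: [(4,35/19) (19,5) (19,7) (15,18) (12,18) (4,44/3)]
2. After x ≤ 11: [(4,35/19) (11,63/19) (11,211/12) (4,44/3)]
3. After y ≥ 9: [(4,9) (11,9) (11,211/12) (4,44/3)]
4. After y ≤ 15: [(4,9) (11,9) (11,15) (24/5,15) (4,44/3)]
5. Canonical ring: [(4,9) (11,9) (11,15) (24/5,15) (4,44/3)]

Clipped polygon: [(4,9) (11,9) (11,15) (24/5,15) (4,44/3)]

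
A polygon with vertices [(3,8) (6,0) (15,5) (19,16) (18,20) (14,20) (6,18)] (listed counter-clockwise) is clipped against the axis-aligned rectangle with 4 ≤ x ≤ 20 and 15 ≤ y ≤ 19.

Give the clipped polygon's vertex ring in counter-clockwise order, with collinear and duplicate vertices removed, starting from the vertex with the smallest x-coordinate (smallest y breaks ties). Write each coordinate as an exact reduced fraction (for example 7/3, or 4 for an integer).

1. After x ≥ 4: [(4,34/3) (4,16/3) (6,0) (15,5) (19,16) (18,20) (14,20) (6,18)]
2. After x ≤ 20: [(4,34/3) (4,16/3) (6,0) (15,5) (19,16) (18,20) (14,20) (6,18)]
3. After y ≥ 15: [(51/10,15) (205/11,15) (19,16) (18,20) (14,20) (6,18)]
4. After y ≤ 19: [(51/10,15) (205/11,15) (19,16) (73/4,19) (10,19) (6,18)]
5. Canonical ring: [(51/10,15) (205/11,15) (19,16) (73/4,19) (10,19) (6,18)]

Clipped polygon: [(51/10,15) (205/11,15) (19,16) (73/4,19) (10,19) (6,18)]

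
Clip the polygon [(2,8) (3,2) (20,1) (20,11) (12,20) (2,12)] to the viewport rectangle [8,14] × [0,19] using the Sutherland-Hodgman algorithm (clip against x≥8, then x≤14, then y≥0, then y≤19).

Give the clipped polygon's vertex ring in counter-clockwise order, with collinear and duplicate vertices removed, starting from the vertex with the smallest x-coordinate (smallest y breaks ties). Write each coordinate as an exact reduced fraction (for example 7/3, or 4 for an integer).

Clipped polygon: [(8,29/17) (14,23/17) (14,71/4) (116/9,19) (43/4,19) (8,84/5)]

1. After x ≥ 8: [(8,29/17) (20,1) (20,11) (12,20) (8,84/5)]
2. After x ≤ 14: [(8,29/17) (14,23/17) (14,71/4) (12,20) (8,84/5)]
3. After y ≥ 0: [(8,29/17) (14,23/17) (14,71/4) (12,20) (8,84/5)]
4. After y ≤ 19: [(8,29/17) (14,23/17) (14,71/4) (116/9,19) (43/4,19) (8,84/5)]
5. Canonical ring: [(8,29/17) (14,23/17) (14,71/4) (116/9,19) (43/4,19) (8,84/5)]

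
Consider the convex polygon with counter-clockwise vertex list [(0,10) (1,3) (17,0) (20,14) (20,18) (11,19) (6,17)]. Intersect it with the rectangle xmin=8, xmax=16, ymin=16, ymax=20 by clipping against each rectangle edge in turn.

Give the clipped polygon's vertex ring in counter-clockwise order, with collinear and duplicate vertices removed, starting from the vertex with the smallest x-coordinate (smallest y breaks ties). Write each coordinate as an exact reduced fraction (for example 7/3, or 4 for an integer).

1. After x ≥ 8: [(8,27/16) (17,0) (20,14) (20,18) (11,19) (8,89/5)]
2. After x ≤ 16: [(8,27/16) (16,3/16) (16,166/9) (11,19) (8,89/5)]
3. After y ≥ 16: [(8,16) (16,16) (16,166/9) (11,19) (8,89/5)]
4. After y ≤ 20: [(8,16) (16,16) (16,166/9) (11,19) (8,89/5)]
5. Canonical ring: [(8,16) (16,16) (16,166/9) (11,19) (8,89/5)]

Clipped polygon: [(8,16) (16,16) (16,166/9) (11,19) (8,89/5)]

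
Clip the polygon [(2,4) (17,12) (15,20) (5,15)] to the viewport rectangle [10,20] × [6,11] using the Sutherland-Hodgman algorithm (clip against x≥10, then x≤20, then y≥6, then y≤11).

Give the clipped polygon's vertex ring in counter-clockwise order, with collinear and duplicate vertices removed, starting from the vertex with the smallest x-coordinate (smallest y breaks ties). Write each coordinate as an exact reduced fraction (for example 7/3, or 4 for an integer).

1. After x ≥ 10: [(10,124/15) (17,12) (15,20) (10,35/2)]
2. After x ≤ 20: [(10,124/15) (17,12) (15,20) (10,35/2)]
3. After y ≥ 6: [(10,124/15) (17,12) (15,20) (10,35/2)]
4. After y ≤ 11: [(10,11) (10,124/15) (121/8,11)]
5. Canonical ring: [(10,124/15) (121/8,11) (10,11)]

Clipped polygon: [(10,124/15) (121/8,11) (10,11)]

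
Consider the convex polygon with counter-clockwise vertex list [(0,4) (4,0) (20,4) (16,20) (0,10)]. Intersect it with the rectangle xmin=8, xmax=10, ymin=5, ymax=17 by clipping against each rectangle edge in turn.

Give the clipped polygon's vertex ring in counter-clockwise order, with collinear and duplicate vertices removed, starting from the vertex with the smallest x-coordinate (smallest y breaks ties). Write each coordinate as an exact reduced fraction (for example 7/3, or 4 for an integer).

1. After x ≥ 8: [(8,1) (20,4) (16,20) (8,15)]
2. After x ≤ 10: [(8,1) (10,3/2) (10,65/4) (8,15)]
3. After y ≥ 5: [(8,5) (10,5) (10,65/4) (8,15)]
4. After y ≤ 17: [(8,5) (10,5) (10,65/4) (8,15)]
5. Canonical ring: [(8,5) (10,5) (10,65/4) (8,15)]

Clipped polygon: [(8,5) (10,5) (10,65/4) (8,15)]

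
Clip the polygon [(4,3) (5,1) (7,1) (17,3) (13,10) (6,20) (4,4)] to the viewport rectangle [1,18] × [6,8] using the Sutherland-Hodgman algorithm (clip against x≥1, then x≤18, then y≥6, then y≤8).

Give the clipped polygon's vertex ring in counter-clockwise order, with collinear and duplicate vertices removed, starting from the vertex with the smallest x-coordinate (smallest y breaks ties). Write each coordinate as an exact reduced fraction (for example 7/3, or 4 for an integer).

Clipped polygon: [(17/4,6) (107/7,6) (99/7,8) (9/2,8)]

1. After x ≥ 1: [(4,3) (5,1) (7,1) (17,3) (13,10) (6,20) (4,4)]
2. After x ≤ 18: [(4,3) (5,1) (7,1) (17,3) (13,10) (6,20) (4,4)]
3. After y ≥ 6: [(107/7,6) (13,10) (6,20) (17/4,6)]
4. After y ≤ 8: [(107/7,6) (99/7,8) (9/2,8) (17/4,6)]
5. Canonical ring: [(17/4,6) (107/7,6) (99/7,8) (9/2,8)]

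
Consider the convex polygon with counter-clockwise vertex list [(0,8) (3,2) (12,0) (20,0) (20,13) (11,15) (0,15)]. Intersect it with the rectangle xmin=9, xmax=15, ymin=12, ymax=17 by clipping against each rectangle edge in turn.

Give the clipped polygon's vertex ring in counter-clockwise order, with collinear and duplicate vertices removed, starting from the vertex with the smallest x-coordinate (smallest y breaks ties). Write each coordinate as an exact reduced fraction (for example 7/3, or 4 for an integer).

1. After x ≥ 9: [(9,2/3) (12,0) (20,0) (20,13) (11,15) (9,15)]
2. After x ≤ 15: [(9,2/3) (12,0) (15,0) (15,127/9) (11,15) (9,15)]
3. After y ≥ 12: [(9,12) (15,12) (15,127/9) (11,15) (9,15)]
4. After y ≤ 17: [(9,12) (15,12) (15,127/9) (11,15) (9,15)]
5. Canonical ring: [(9,12) (15,12) (15,127/9) (11,15) (9,15)]

Clipped polygon: [(9,12) (15,12) (15,127/9) (11,15) (9,15)]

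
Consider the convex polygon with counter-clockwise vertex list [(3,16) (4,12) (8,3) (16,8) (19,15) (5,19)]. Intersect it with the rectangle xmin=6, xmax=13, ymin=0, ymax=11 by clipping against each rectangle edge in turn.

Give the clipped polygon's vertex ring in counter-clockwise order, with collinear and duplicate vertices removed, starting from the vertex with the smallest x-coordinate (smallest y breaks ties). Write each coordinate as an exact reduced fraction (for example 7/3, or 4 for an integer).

1. After x ≥ 6: [(6,15/2) (8,3) (16,8) (19,15) (6,131/7)]
2. After x ≤ 13: [(6,15/2) (8,3) (13,49/8) (13,117/7) (6,131/7)]
3. After y ≥ 0: [(6,15/2) (8,3) (13,49/8) (13,117/7) (6,131/7)]
4. After y ≤ 11: [(6,11) (6,15/2) (8,3) (13,49/8) (13,11)]
5. Canonical ring: [(6,15/2) (8,3) (13,49/8) (13,11) (6,11)]

Clipped polygon: [(6,15/2) (8,3) (13,49/8) (13,11) (6,11)]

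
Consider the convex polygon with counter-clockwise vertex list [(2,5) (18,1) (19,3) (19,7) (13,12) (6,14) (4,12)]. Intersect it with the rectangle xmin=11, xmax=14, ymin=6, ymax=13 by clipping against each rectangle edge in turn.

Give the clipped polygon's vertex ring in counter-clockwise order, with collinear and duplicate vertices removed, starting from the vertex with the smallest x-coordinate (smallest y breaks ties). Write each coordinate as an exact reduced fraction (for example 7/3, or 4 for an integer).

Clipped polygon: [(11,6) (14,6) (14,67/6) (13,12) (11,88/7)]

1. After x ≥ 11: [(11,11/4) (18,1) (19,3) (19,7) (13,12) (11,88/7)]
2. After x ≤ 14: [(11,11/4) (14,2) (14,67/6) (13,12) (11,88/7)]
3. After y ≥ 6: [(11,6) (14,6) (14,67/6) (13,12) (11,88/7)]
4. After y ≤ 13: [(11,6) (14,6) (14,67/6) (13,12) (11,88/7)]
5. Canonical ring: [(11,6) (14,6) (14,67/6) (13,12) (11,88/7)]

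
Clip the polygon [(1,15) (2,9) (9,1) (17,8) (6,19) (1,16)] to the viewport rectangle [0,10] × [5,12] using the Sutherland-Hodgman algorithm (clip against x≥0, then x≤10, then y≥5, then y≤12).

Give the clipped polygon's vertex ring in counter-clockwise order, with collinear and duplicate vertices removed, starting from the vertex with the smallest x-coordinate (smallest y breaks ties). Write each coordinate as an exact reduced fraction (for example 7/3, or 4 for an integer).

Clipped polygon: [(3/2,12) (2,9) (11/2,5) (10,5) (10,12)]

1. After x ≥ 0: [(1,15) (2,9) (9,1) (17,8) (6,19) (1,16)]
2. After x ≤ 10: [(1,15) (2,9) (9,1) (10,15/8) (10,15) (6,19) (1,16)]
3. After y ≥ 5: [(1,15) (2,9) (11/2,5) (10,5) (10,15) (6,19) (1,16)]
4. After y ≤ 12: [(3/2,12) (2,9) (11/2,5) (10,5) (10,12)]
5. Canonical ring: [(3/2,12) (2,9) (11/2,5) (10,5) (10,12)]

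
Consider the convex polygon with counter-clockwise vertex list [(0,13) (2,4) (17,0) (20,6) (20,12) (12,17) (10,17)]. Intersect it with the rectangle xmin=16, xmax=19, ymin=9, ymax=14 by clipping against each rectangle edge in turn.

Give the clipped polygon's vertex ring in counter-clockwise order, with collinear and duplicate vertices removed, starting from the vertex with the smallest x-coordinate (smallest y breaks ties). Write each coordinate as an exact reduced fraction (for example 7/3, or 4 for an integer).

1. After x ≥ 16: [(16,4/15) (17,0) (20,6) (20,12) (16,29/2)]
2. After x ≤ 19: [(16,4/15) (17,0) (19,4) (19,101/8) (16,29/2)]
3. After y ≥ 9: [(16,9) (19,9) (19,101/8) (16,29/2)]
4. After y ≤ 14: [(16,14) (16,9) (19,9) (19,101/8) (84/5,14)]
5. Canonical ring: [(16,9) (19,9) (19,101/8) (84/5,14) (16,14)]

Clipped polygon: [(16,9) (19,9) (19,101/8) (84/5,14) (16,14)]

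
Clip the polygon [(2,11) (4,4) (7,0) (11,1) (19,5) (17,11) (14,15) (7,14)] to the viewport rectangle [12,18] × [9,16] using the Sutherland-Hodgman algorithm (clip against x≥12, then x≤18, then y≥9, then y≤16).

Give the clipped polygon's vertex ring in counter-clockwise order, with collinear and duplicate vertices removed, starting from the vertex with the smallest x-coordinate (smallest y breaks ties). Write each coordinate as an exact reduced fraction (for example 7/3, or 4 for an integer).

1. After x ≥ 12: [(12,3/2) (19,5) (17,11) (14,15) (12,103/7)]
2. After x ≤ 18: [(12,3/2) (18,9/2) (18,8) (17,11) (14,15) (12,103/7)]
3. After y ≥ 9: [(12,9) (53/3,9) (17,11) (14,15) (12,103/7)]
4. After y ≤ 16: [(12,9) (53/3,9) (17,11) (14,15) (12,103/7)]
5. Canonical ring: [(12,9) (53/3,9) (17,11) (14,15) (12,103/7)]

Clipped polygon: [(12,9) (53/3,9) (17,11) (14,15) (12,103/7)]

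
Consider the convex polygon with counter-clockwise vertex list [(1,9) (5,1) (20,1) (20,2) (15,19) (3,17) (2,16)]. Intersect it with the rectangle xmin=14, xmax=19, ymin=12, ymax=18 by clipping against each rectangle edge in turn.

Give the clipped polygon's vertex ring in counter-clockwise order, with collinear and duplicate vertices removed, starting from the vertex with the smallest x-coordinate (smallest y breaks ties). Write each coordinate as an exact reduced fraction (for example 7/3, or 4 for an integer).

Clipped polygon: [(14,12) (290/17,12) (260/17,18) (14,18)]

1. After x ≥ 14: [(14,1) (20,1) (20,2) (15,19) (14,113/6)]
2. After x ≤ 19: [(14,1) (19,1) (19,27/5) (15,19) (14,113/6)]
3. After y ≥ 12: [(14,12) (290/17,12) (15,19) (14,113/6)]
4. After y ≤ 18: [(14,18) (14,12) (290/17,12) (260/17,18)]
5. Canonical ring: [(14,12) (290/17,12) (260/17,18) (14,18)]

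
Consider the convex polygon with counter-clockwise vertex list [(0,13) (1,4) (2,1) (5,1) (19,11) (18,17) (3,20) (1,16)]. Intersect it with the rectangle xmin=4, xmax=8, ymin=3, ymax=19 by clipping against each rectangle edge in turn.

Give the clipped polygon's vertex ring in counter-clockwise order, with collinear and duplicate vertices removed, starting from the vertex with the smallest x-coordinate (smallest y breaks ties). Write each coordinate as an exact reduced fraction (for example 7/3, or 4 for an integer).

1. After x ≥ 4: [(4,1) (5,1) (19,11) (18,17) (4,99/5)]
2. After x ≤ 8: [(4,1) (5,1) (8,22/7) (8,19) (4,99/5)]
3. After y ≥ 3: [(4,3) (39/5,3) (8,22/7) (8,19) (4,99/5)]
4. After y ≤ 19: [(4,19) (4,3) (39/5,3) (8,22/7) (8,19) (8,19)]
5. Canonical ring: [(4,3) (39/5,3) (8,22/7) (8,19) (4,19)]

Clipped polygon: [(4,3) (39/5,3) (8,22/7) (8,19) (4,19)]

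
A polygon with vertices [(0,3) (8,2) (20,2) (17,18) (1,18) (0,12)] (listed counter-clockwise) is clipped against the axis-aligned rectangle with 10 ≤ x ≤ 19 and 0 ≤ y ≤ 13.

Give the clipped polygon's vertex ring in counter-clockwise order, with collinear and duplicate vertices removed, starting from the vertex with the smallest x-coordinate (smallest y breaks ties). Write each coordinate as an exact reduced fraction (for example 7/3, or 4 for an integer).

1. After x ≥ 10: [(10,2) (20,2) (17,18) (10,18)]
2. After x ≤ 19: [(10,2) (19,2) (19,22/3) (17,18) (10,18)]
3. After y ≥ 0: [(10,2) (19,2) (19,22/3) (17,18) (10,18)]
4. After y ≤ 13: [(10,13) (10,2) (19,2) (19,22/3) (287/16,13)]
5. Canonical ring: [(10,2) (19,2) (19,22/3) (287/16,13) (10,13)]

Clipped polygon: [(10,2) (19,2) (19,22/3) (287/16,13) (10,13)]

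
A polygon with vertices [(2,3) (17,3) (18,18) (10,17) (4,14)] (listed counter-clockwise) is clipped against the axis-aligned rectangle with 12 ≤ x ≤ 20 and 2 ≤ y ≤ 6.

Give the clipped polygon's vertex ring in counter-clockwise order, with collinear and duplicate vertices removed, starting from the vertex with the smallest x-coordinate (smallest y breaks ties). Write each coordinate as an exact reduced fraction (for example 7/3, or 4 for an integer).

Clipped polygon: [(12,3) (17,3) (86/5,6) (12,6)]

1. After x ≥ 12: [(12,3) (17,3) (18,18) (12,69/4)]
2. After x ≤ 20: [(12,3) (17,3) (18,18) (12,69/4)]
3. After y ≥ 2: [(12,3) (17,3) (18,18) (12,69/4)]
4. After y ≤ 6: [(12,6) (12,3) (17,3) (86/5,6)]
5. Canonical ring: [(12,3) (17,3) (86/5,6) (12,6)]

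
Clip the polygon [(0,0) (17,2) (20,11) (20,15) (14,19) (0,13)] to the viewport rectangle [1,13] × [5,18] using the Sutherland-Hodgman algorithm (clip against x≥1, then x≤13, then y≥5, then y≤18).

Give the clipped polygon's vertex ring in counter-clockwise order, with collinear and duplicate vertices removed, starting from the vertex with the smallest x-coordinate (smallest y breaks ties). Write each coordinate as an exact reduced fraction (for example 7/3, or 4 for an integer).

1. After x ≥ 1: [(1,2/17) (17,2) (20,11) (20,15) (14,19) (1,94/7)]
2. After x ≤ 13: [(1,2/17) (13,26/17) (13,130/7) (1,94/7)]
3. After y ≥ 5: [(1,5) (13,5) (13,130/7) (1,94/7)]
4. After y ≤ 18: [(1,5) (13,5) (13,18) (35/3,18) (1,94/7)]
5. Canonical ring: [(1,5) (13,5) (13,18) (35/3,18) (1,94/7)]

Clipped polygon: [(1,5) (13,5) (13,18) (35/3,18) (1,94/7)]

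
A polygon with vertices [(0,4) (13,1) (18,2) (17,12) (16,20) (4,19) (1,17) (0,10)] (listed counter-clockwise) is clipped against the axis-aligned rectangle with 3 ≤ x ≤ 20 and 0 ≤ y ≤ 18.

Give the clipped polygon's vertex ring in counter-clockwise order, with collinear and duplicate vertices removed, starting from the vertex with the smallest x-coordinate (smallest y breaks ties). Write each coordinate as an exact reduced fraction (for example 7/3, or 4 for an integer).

Clipped polygon: [(3,43/13) (13,1) (18,2) (17,12) (65/4,18) (3,18)]

1. After x ≥ 3: [(3,43/13) (13,1) (18,2) (17,12) (16,20) (4,19) (3,55/3)]
2. After x ≤ 20: [(3,43/13) (13,1) (18,2) (17,12) (16,20) (4,19) (3,55/3)]
3. After y ≥ 0: [(3,43/13) (13,1) (18,2) (17,12) (16,20) (4,19) (3,55/3)]
4. After y ≤ 18: [(3,18) (3,43/13) (13,1) (18,2) (17,12) (65/4,18)]
5. Canonical ring: [(3,43/13) (13,1) (18,2) (17,12) (65/4,18) (3,18)]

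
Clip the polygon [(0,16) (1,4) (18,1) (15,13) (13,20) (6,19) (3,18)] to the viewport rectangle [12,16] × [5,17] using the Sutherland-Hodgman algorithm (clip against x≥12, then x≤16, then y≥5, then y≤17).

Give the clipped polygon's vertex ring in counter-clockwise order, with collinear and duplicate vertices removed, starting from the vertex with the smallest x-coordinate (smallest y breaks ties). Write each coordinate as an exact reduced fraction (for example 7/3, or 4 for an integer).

Clipped polygon: [(12,5) (16,5) (16,9) (15,13) (97/7,17) (12,17)]

1. After x ≥ 12: [(12,35/17) (18,1) (15,13) (13,20) (12,139/7)]
2. After x ≤ 16: [(12,35/17) (16,23/17) (16,9) (15,13) (13,20) (12,139/7)]
3. After y ≥ 5: [(12,5) (16,5) (16,9) (15,13) (13,20) (12,139/7)]
4. After y ≤ 17: [(12,17) (12,5) (16,5) (16,9) (15,13) (97/7,17)]
5. Canonical ring: [(12,5) (16,5) (16,9) (15,13) (97/7,17) (12,17)]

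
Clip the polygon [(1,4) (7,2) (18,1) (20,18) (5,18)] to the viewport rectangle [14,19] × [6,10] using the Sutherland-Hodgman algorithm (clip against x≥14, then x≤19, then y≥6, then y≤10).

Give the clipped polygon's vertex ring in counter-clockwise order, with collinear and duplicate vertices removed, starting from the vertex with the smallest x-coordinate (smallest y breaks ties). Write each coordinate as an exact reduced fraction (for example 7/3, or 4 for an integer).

Clipped polygon: [(14,6) (316/17,6) (19,19/2) (19,10) (14,10)]

1. After x ≥ 14: [(14,15/11) (18,1) (20,18) (14,18)]
2. After x ≤ 19: [(14,15/11) (18,1) (19,19/2) (19,18) (14,18)]
3. After y ≥ 6: [(14,6) (316/17,6) (19,19/2) (19,18) (14,18)]
4. After y ≤ 10: [(14,10) (14,6) (316/17,6) (19,19/2) (19,10)]
5. Canonical ring: [(14,6) (316/17,6) (19,19/2) (19,10) (14,10)]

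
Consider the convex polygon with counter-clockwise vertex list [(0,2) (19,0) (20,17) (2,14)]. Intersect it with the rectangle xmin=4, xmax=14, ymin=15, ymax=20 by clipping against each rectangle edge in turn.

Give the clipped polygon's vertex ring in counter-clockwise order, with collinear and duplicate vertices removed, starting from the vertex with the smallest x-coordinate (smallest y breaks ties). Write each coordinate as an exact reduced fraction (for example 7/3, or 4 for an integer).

1. After x ≥ 4: [(4,30/19) (19,0) (20,17) (4,43/3)]
2. After x ≤ 14: [(4,30/19) (14,10/19) (14,16) (4,43/3)]
3. After y ≥ 15: [(14,15) (14,16) (8,15)]
4. After y ≤ 20: [(14,15) (14,16) (8,15)]
5. Canonical ring: [(8,15) (14,15) (14,16)]

Clipped polygon: [(8,15) (14,15) (14,16)]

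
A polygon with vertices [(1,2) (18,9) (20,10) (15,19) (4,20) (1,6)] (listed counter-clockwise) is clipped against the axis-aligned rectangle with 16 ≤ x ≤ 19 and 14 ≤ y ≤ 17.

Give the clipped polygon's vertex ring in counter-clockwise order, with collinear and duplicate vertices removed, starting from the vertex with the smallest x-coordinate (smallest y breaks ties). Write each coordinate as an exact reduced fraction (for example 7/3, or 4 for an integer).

Clipped polygon: [(16,14) (160/9,14) (145/9,17) (16,17)]

1. After x ≥ 16: [(16,139/17) (18,9) (20,10) (16,86/5)]
2. After x ≤ 19: [(16,139/17) (18,9) (19,19/2) (19,59/5) (16,86/5)]
3. After y ≥ 14: [(16,14) (160/9,14) (16,86/5)]
4. After y ≤ 17: [(16,17) (16,14) (160/9,14) (145/9,17)]
5. Canonical ring: [(16,14) (160/9,14) (145/9,17) (16,17)]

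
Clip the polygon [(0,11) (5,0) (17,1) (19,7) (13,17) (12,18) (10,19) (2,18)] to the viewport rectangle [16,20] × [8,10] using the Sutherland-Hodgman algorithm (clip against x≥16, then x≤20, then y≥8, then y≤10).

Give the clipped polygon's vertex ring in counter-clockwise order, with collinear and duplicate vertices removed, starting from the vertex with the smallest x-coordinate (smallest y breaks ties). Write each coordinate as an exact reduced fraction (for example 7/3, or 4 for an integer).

Clipped polygon: [(16,8) (92/5,8) (86/5,10) (16,10)]

1. After x ≥ 16: [(16,11/12) (17,1) (19,7) (16,12)]
2. After x ≤ 20: [(16,11/12) (17,1) (19,7) (16,12)]
3. After y ≥ 8: [(16,8) (92/5,8) (16,12)]
4. After y ≤ 10: [(16,10) (16,8) (92/5,8) (86/5,10)]
5. Canonical ring: [(16,8) (92/5,8) (86/5,10) (16,10)]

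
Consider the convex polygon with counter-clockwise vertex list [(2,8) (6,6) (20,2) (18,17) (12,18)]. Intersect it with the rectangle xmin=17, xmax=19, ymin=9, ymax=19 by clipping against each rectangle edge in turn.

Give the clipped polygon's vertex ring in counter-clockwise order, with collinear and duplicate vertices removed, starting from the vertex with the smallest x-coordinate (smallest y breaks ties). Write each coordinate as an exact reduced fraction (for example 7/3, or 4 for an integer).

Clipped polygon: [(17,9) (19,9) (19,19/2) (18,17) (17,103/6)]

1. After x ≥ 17: [(17,20/7) (20,2) (18,17) (17,103/6)]
2. After x ≤ 19: [(17,20/7) (19,16/7) (19,19/2) (18,17) (17,103/6)]
3. After y ≥ 9: [(17,9) (19,9) (19,19/2) (18,17) (17,103/6)]
4. After y ≤ 19: [(17,9) (19,9) (19,19/2) (18,17) (17,103/6)]
5. Canonical ring: [(17,9) (19,9) (19,19/2) (18,17) (17,103/6)]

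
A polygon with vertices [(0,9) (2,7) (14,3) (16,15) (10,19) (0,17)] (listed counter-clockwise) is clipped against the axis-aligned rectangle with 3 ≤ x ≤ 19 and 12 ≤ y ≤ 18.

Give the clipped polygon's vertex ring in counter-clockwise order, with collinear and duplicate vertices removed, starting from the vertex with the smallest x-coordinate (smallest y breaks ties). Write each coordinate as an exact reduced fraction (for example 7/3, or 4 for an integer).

Clipped polygon: [(3,12) (31/2,12) (16,15) (23/2,18) (5,18) (3,88/5)]

1. After x ≥ 3: [(3,20/3) (14,3) (16,15) (10,19) (3,88/5)]
2. After x ≤ 19: [(3,20/3) (14,3) (16,15) (10,19) (3,88/5)]
3. After y ≥ 12: [(3,12) (31/2,12) (16,15) (10,19) (3,88/5)]
4. After y ≤ 18: [(3,12) (31/2,12) (16,15) (23/2,18) (5,18) (3,88/5)]
5. Canonical ring: [(3,12) (31/2,12) (16,15) (23/2,18) (5,18) (3,88/5)]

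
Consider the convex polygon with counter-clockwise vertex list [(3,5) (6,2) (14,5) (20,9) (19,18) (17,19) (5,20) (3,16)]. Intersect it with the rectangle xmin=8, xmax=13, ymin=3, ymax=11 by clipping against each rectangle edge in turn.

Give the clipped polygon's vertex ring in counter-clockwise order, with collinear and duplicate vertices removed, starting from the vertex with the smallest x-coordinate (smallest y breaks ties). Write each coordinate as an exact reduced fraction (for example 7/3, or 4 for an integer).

Clipped polygon: [(8,3) (26/3,3) (13,37/8) (13,11) (8,11)]

1. After x ≥ 8: [(8,11/4) (14,5) (20,9) (19,18) (17,19) (8,79/4)]
2. After x ≤ 13: [(8,11/4) (13,37/8) (13,58/3) (8,79/4)]
3. After y ≥ 3: [(8,3) (26/3,3) (13,37/8) (13,58/3) (8,79/4)]
4. After y ≤ 11: [(8,11) (8,3) (26/3,3) (13,37/8) (13,11)]
5. Canonical ring: [(8,3) (26/3,3) (13,37/8) (13,11) (8,11)]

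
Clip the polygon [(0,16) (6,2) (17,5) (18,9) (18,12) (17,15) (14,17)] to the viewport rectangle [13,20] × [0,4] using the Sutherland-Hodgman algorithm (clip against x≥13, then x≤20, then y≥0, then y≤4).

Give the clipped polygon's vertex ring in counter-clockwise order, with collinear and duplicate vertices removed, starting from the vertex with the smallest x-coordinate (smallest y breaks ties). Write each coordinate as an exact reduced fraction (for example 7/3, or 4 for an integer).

1. After x ≥ 13: [(13,237/14) (13,43/11) (17,5) (18,9) (18,12) (17,15) (14,17)]
2. After x ≤ 20: [(13,237/14) (13,43/11) (17,5) (18,9) (18,12) (17,15) (14,17)]
3. After y ≥ 0: [(13,237/14) (13,43/11) (17,5) (18,9) (18,12) (17,15) (14,17)]
4. After y ≤ 4: [(13,4) (13,43/11) (40/3,4)]
5. Canonical ring: [(13,43/11) (40/3,4) (13,4)]

Clipped polygon: [(13,43/11) (40/3,4) (13,4)]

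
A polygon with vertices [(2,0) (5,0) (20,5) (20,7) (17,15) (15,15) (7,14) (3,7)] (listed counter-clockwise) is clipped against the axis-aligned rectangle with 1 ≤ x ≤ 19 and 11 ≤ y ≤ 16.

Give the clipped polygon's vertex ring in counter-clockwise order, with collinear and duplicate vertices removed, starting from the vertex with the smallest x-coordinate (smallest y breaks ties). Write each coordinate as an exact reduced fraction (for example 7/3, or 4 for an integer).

1. After x ≥ 1: [(2,0) (5,0) (20,5) (20,7) (17,15) (15,15) (7,14) (3,7)]
2. After x ≤ 19: [(2,0) (5,0) (19,14/3) (19,29/3) (17,15) (15,15) (7,14) (3,7)]
3. After y ≥ 11: [(37/2,11) (17,15) (15,15) (7,14) (37/7,11)]
4. After y ≤ 16: [(37/2,11) (17,15) (15,15) (7,14) (37/7,11)]
5. Canonical ring: [(37/7,11) (37/2,11) (17,15) (15,15) (7,14)]

Clipped polygon: [(37/7,11) (37/2,11) (17,15) (15,15) (7,14)]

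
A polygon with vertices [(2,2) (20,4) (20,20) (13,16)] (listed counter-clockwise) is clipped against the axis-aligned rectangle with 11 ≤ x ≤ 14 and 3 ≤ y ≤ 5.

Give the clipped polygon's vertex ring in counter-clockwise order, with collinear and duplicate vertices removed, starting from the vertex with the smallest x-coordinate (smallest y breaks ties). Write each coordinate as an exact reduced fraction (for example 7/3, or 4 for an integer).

1. After x ≥ 11: [(11,148/11) (11,3) (20,4) (20,20) (13,16)]
2. After x ≤ 14: [(11,148/11) (11,3) (14,10/3) (14,116/7) (13,16)]
3. After y ≥ 3: [(11,148/11) (11,3) (14,10/3) (14,116/7) (13,16)]
4. After y ≤ 5: [(11,5) (11,3) (14,10/3) (14,5)]
5. Canonical ring: [(11,3) (14,10/3) (14,5) (11,5)]

Clipped polygon: [(11,3) (14,10/3) (14,5) (11,5)]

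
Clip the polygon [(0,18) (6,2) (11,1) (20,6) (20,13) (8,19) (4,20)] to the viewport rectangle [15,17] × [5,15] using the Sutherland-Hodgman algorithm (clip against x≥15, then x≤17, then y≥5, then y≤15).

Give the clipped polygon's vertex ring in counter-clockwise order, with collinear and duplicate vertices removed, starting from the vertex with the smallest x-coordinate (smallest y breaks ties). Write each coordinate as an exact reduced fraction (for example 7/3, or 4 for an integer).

1. After x ≥ 15: [(15,29/9) (20,6) (20,13) (15,31/2)]
2. After x ≤ 17: [(15,29/9) (17,13/3) (17,29/2) (15,31/2)]
3. After y ≥ 5: [(15,5) (17,5) (17,29/2) (15,31/2)]
4. After y ≤ 15: [(15,15) (15,5) (17,5) (17,29/2) (16,15)]
5. Canonical ring: [(15,5) (17,5) (17,29/2) (16,15) (15,15)]

Clipped polygon: [(15,5) (17,5) (17,29/2) (16,15) (15,15)]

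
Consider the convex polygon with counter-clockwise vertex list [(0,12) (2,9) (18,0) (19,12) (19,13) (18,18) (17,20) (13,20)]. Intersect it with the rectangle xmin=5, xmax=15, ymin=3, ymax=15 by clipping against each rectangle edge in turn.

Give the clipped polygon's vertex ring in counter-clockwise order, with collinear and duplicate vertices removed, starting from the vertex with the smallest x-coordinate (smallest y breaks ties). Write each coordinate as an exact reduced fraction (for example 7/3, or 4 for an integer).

1. After x ≥ 5: [(5,196/13) (5,117/16) (18,0) (19,12) (19,13) (18,18) (17,20) (13,20)]
2. After x ≤ 15: [(5,196/13) (5,117/16) (15,27/16) (15,20) (13,20)]
3. After y ≥ 3: [(5,196/13) (5,117/16) (38/3,3) (15,3) (15,20) (13,20)]
4. After y ≤ 15: [(5,15) (5,117/16) (38/3,3) (15,3) (15,15)]
5. Canonical ring: [(5,117/16) (38/3,3) (15,3) (15,15) (5,15)]

Clipped polygon: [(5,117/16) (38/3,3) (15,3) (15,15) (5,15)]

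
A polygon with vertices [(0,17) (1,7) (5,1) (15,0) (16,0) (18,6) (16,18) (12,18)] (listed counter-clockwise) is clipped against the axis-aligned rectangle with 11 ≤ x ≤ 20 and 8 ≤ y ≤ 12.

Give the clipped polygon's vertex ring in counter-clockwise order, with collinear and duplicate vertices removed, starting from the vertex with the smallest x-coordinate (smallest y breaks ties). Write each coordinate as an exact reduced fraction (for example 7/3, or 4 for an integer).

Clipped polygon: [(11,8) (53/3,8) (17,12) (11,12)]

1. After x ≥ 11: [(11,215/12) (11,2/5) (15,0) (16,0) (18,6) (16,18) (12,18)]
2. After x ≤ 20: [(11,215/12) (11,2/5) (15,0) (16,0) (18,6) (16,18) (12,18)]
3. After y ≥ 8: [(11,215/12) (11,8) (53/3,8) (16,18) (12,18)]
4. After y ≤ 12: [(11,12) (11,8) (53/3,8) (17,12)]
5. Canonical ring: [(11,8) (53/3,8) (17,12) (11,12)]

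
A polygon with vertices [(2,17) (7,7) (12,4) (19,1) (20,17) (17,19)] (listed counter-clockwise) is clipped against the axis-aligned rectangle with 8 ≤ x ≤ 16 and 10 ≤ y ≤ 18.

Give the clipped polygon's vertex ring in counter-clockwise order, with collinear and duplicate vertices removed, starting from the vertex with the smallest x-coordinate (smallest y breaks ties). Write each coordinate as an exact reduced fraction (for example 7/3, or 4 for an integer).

1. After x ≥ 8: [(8,89/5) (8,32/5) (12,4) (19,1) (20,17) (17,19)]
2. After x ≤ 16: [(16,283/15) (8,89/5) (8,32/5) (12,4) (16,16/7)]
3. After y ≥ 10: [(16,10) (16,283/15) (8,89/5) (8,10)]
4. After y ≤ 18: [(16,10) (16,18) (19/2,18) (8,89/5) (8,10)]
5. Canonical ring: [(8,10) (16,10) (16,18) (19/2,18) (8,89/5)]

Clipped polygon: [(8,10) (16,10) (16,18) (19/2,18) (8,89/5)]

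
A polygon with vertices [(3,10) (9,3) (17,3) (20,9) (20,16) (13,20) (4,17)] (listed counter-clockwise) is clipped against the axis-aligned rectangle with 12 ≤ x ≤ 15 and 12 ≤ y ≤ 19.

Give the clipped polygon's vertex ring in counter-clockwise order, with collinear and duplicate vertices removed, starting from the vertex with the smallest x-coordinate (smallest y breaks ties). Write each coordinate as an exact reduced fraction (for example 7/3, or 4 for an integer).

Clipped polygon: [(12,12) (15,12) (15,132/7) (59/4,19) (12,19)]

1. After x ≥ 12: [(12,3) (17,3) (20,9) (20,16) (13,20) (12,59/3)]
2. After x ≤ 15: [(12,3) (15,3) (15,132/7) (13,20) (12,59/3)]
3. After y ≥ 12: [(12,12) (15,12) (15,132/7) (13,20) (12,59/3)]
4. After y ≤ 19: [(12,19) (12,12) (15,12) (15,132/7) (59/4,19)]
5. Canonical ring: [(12,12) (15,12) (15,132/7) (59/4,19) (12,19)]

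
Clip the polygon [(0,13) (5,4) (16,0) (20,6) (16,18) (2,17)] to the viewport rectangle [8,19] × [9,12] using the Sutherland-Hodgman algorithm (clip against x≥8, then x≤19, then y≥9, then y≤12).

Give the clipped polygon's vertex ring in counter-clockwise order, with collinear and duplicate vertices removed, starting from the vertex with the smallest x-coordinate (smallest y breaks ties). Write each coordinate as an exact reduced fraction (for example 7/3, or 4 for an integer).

1. After x ≥ 8: [(8,32/11) (16,0) (20,6) (16,18) (8,122/7)]
2. After x ≤ 19: [(8,32/11) (16,0) (19,9/2) (19,9) (16,18) (8,122/7)]
3. After y ≥ 9: [(8,9) (19,9) (19,9) (16,18) (8,122/7)]
4. After y ≤ 12: [(8,12) (8,9) (19,9) (19,9) (18,12)]
5. Canonical ring: [(8,9) (19,9) (18,12) (8,12)]

Clipped polygon: [(8,9) (19,9) (18,12) (8,12)]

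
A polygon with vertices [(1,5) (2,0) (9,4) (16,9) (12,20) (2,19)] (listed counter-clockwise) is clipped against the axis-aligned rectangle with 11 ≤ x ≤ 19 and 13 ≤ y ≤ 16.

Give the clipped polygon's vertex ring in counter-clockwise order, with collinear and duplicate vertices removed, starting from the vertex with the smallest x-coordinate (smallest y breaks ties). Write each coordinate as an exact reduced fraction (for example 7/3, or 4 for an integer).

1. After x ≥ 11: [(11,38/7) (16,9) (12,20) (11,199/10)]
2. After x ≤ 19: [(11,38/7) (16,9) (12,20) (11,199/10)]
3. After y ≥ 13: [(11,13) (160/11,13) (12,20) (11,199/10)]
4. After y ≤ 16: [(11,16) (11,13) (160/11,13) (148/11,16)]
5. Canonical ring: [(11,13) (160/11,13) (148/11,16) (11,16)]

Clipped polygon: [(11,13) (160/11,13) (148/11,16) (11,16)]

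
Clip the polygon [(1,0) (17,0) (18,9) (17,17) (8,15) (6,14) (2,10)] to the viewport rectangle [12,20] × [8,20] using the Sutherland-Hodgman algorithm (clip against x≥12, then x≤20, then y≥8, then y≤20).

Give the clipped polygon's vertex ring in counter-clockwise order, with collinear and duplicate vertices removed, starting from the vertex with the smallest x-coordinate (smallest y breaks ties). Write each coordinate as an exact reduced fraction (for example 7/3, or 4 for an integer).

Clipped polygon: [(12,8) (161/9,8) (18,9) (17,17) (12,143/9)]

1. After x ≥ 12: [(12,0) (17,0) (18,9) (17,17) (12,143/9)]
2. After x ≤ 20: [(12,0) (17,0) (18,9) (17,17) (12,143/9)]
3. After y ≥ 8: [(12,8) (161/9,8) (18,9) (17,17) (12,143/9)]
4. After y ≤ 20: [(12,8) (161/9,8) (18,9) (17,17) (12,143/9)]
5. Canonical ring: [(12,8) (161/9,8) (18,9) (17,17) (12,143/9)]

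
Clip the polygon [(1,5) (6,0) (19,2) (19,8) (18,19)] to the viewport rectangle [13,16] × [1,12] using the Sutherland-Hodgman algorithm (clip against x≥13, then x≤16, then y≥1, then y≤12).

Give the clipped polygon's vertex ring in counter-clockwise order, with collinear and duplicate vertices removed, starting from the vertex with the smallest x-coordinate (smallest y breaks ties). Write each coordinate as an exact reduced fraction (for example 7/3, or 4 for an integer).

Clipped polygon: [(13,14/13) (16,20/13) (16,12) (13,12)]

1. After x ≥ 13: [(13,253/17) (13,14/13) (19,2) (19,8) (18,19)]
2. After x ≤ 16: [(16,295/17) (13,253/17) (13,14/13) (16,20/13)]
3. After y ≥ 1: [(16,295/17) (13,253/17) (13,14/13) (16,20/13)]
4. After y ≤ 12: [(16,12) (13,12) (13,14/13) (16,20/13)]
5. Canonical ring: [(13,14/13) (16,20/13) (16,12) (13,12)]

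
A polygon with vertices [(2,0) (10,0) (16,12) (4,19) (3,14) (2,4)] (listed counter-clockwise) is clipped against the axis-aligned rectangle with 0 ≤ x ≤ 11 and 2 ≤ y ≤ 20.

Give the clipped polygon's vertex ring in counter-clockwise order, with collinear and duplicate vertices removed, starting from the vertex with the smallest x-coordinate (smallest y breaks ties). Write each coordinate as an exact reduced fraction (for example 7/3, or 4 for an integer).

Clipped polygon: [(2,2) (11,2) (11,179/12) (4,19) (3,14) (2,4)]

1. After x ≥ 0: [(2,0) (10,0) (16,12) (4,19) (3,14) (2,4)]
2. After x ≤ 11: [(2,0) (10,0) (11,2) (11,179/12) (4,19) (3,14) (2,4)]
3. After y ≥ 2: [(2,2) (11,2) (11,2) (11,179/12) (4,19) (3,14) (2,4)]
4. After y ≤ 20: [(2,2) (11,2) (11,2) (11,179/12) (4,19) (3,14) (2,4)]
5. Canonical ring: [(2,2) (11,2) (11,179/12) (4,19) (3,14) (2,4)]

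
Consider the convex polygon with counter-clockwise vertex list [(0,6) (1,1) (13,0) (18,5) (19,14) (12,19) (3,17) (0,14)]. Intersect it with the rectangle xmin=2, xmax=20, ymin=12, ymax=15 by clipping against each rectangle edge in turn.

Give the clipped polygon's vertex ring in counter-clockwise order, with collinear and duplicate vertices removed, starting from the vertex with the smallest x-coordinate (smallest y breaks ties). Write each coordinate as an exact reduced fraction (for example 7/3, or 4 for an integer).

1. After x ≥ 2: [(2,11/12) (13,0) (18,5) (19,14) (12,19) (3,17) (2,16)]
2. After x ≤ 20: [(2,11/12) (13,0) (18,5) (19,14) (12,19) (3,17) (2,16)]
3. After y ≥ 12: [(2,12) (169/9,12) (19,14) (12,19) (3,17) (2,16)]
4. After y ≤ 15: [(2,15) (2,12) (169/9,12) (19,14) (88/5,15)]
5. Canonical ring: [(2,12) (169/9,12) (19,14) (88/5,15) (2,15)]

Clipped polygon: [(2,12) (169/9,12) (19,14) (88/5,15) (2,15)]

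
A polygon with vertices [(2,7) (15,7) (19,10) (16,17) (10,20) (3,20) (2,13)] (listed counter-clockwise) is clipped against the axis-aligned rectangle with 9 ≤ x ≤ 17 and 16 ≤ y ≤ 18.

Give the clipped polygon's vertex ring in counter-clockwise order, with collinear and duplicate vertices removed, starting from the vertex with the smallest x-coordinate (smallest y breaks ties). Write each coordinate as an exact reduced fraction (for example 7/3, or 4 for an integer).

Clipped polygon: [(9,16) (115/7,16) (16,17) (14,18) (9,18)]

1. After x ≥ 9: [(9,7) (15,7) (19,10) (16,17) (10,20) (9,20)]
2. After x ≤ 17: [(9,7) (15,7) (17,17/2) (17,44/3) (16,17) (10,20) (9,20)]
3. After y ≥ 16: [(9,16) (115/7,16) (16,17) (10,20) (9,20)]
4. After y ≤ 18: [(9,18) (9,16) (115/7,16) (16,17) (14,18)]
5. Canonical ring: [(9,16) (115/7,16) (16,17) (14,18) (9,18)]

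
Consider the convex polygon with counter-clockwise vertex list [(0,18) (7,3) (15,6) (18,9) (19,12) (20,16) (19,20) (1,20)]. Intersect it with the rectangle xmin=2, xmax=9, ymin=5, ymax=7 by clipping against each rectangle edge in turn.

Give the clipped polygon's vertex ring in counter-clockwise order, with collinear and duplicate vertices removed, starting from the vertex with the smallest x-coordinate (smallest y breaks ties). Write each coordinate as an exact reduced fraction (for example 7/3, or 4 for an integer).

Clipped polygon: [(77/15,7) (91/15,5) (9,5) (9,7)]

1. After x ≥ 2: [(2,96/7) (7,3) (15,6) (18,9) (19,12) (20,16) (19,20) (2,20)]
2. After x ≤ 9: [(2,96/7) (7,3) (9,15/4) (9,20) (2,20)]
3. After y ≥ 5: [(2,96/7) (91/15,5) (9,5) (9,20) (2,20)]
4. After y ≤ 7: [(77/15,7) (91/15,5) (9,5) (9,7)]
5. Canonical ring: [(77/15,7) (91/15,5) (9,5) (9,7)]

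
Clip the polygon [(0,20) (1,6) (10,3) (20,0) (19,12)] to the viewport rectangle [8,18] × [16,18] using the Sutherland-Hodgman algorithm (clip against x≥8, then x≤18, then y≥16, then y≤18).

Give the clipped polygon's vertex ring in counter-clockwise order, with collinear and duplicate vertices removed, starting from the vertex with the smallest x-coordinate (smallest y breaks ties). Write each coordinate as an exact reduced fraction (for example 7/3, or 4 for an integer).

1. After x ≥ 8: [(8,316/19) (8,11/3) (10,3) (20,0) (19,12)]
2. After x ≤ 18: [(18,236/19) (8,316/19) (8,11/3) (10,3) (18,3/5)]
3. After y ≥ 16: [(19/2,16) (8,316/19) (8,16)]
4. After y ≤ 18: [(19/2,16) (8,316/19) (8,16)]
5. Canonical ring: [(8,16) (19/2,16) (8,316/19)]

Clipped polygon: [(8,16) (19/2,16) (8,316/19)]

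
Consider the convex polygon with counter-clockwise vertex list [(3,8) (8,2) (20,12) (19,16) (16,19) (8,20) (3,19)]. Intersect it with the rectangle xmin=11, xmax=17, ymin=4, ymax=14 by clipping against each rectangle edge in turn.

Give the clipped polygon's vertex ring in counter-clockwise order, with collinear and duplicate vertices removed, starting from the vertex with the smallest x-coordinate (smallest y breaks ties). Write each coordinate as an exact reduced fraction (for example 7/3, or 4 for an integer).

Clipped polygon: [(11,9/2) (17,19/2) (17,14) (11,14)]

1. After x ≥ 11: [(11,9/2) (20,12) (19,16) (16,19) (11,157/8)]
2. After x ≤ 17: [(11,9/2) (17,19/2) (17,18) (16,19) (11,157/8)]
3. After y ≥ 4: [(11,9/2) (17,19/2) (17,18) (16,19) (11,157/8)]
4. After y ≤ 14: [(11,14) (11,9/2) (17,19/2) (17,14)]
5. Canonical ring: [(11,9/2) (17,19/2) (17,14) (11,14)]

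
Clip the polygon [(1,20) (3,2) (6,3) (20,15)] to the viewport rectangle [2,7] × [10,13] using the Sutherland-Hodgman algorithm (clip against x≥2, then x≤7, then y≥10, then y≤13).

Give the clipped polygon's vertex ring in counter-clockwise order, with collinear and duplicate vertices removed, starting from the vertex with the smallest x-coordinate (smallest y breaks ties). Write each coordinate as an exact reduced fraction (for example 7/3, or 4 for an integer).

1. After x ≥ 2: [(2,375/19) (2,11) (3,2) (6,3) (20,15)]
2. After x ≤ 7: [(7,350/19) (2,375/19) (2,11) (3,2) (6,3) (7,27/7)]
3. After y ≥ 10: [(7,10) (7,350/19) (2,375/19) (2,11) (19/9,10)]
4. After y ≤ 13: [(7,10) (7,13) (2,13) (2,11) (19/9,10)]
5. Canonical ring: [(2,11) (19/9,10) (7,10) (7,13) (2,13)]

Clipped polygon: [(2,11) (19/9,10) (7,10) (7,13) (2,13)]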